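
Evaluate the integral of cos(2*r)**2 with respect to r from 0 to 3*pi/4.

3*pi/8

Use the identity cos^2(2*r) = (1 + cos(4*r))/2.
An antiderivative is F(r) = r/2 + sin(4*r)/8.
Then F(3*pi/4) - F(0) = (3*pi/8) - (0) = 3*pi/8.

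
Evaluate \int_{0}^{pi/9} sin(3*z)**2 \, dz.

Use the identity sin^2(3*z) = (1 - cos(6*z))/2.
An antiderivative is F(z) = z/2 - sin(6*z)/12.
Then F(pi/9) - F(0) = (-sqrt(3)/24 + pi/18) - (0) = -sqrt(3)/24 + pi/18.

-sqrt(3)/24 + pi/18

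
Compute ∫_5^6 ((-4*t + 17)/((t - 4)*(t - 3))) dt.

-5*log(3) + 6*log(2)

Factor the denominator: t**2 - 7*t + 12 = (t - 3)(t - 4).
Partial fractions: (-4*t + 17)/((t - 4)*(t - 3)) = -5/(t - 3) + 1/(t - 4).
An antiderivative is F(t) = log(t - 4) - 5*log(t - 3).
Then F(6) - F(5) = (-5*log(3) + log(2)) - (-log(32)) = -5*log(3) + 6*log(2).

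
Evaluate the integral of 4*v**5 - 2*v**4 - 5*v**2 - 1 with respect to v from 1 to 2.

254/15

By the power rule, an antiderivative is F(v) = 2*v**6/3 - 2*v**5/5 - 5*v**3/3 - v.
Then F(2) - F(1) = (218/15) - (-12/5) = 254/15.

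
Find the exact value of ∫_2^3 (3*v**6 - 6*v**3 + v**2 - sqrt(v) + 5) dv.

By the power rule, an antiderivative is F(v) = 3*v**7/7 - 3*v**4/2 - 2*v**(3/2)/3 + v**3/3 + 5*v.
Then F(3) - F(2) = (11757/14 - 2*sqrt(3)) - (914/21 - 4*sqrt(2)/3) = -2*sqrt(3) + 4*sqrt(2)/3 + 33443/42.

-2*sqrt(3) + 4*sqrt(2)/3 + 33443/42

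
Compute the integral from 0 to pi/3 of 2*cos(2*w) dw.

An antiderivative is F(w) = sin(2*w).
Then F(pi/3) - F(0) = (sqrt(3)/2) - (0) = sqrt(3)/2.

sqrt(3)/2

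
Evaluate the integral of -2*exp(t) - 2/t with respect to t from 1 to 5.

-2*exp(5) - 2*log(5) + 2*exp(1)

An antiderivative is F(t) = -2*exp(t) - 2*log(t).
Then F(5) - F(1) = (-2*exp(5) - 2*log(5)) - (-2*exp(1)) = -2*exp(5) - 2*log(5) + 2*exp(1).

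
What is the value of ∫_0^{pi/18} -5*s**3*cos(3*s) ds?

-10/27 - 5*sqrt(3)*pi**2/1944 - 5*pi**3/34992 + 5*pi/162 + 5*sqrt(3)/27

Integrate by parts 3 times (u = s^3, dv = -5*cos(3*s) ds).
An antiderivative is F(s) = -5*s**3*sin(3*s)/3 - 5*s**2*cos(3*s)/3 + 10*s*sin(3*s)/9 + 10*cos(3*s)/27.
Then F(pi/18) - F(0) = (-5*sqrt(3)*pi**2/1944 - 5*pi**3/34992 + 5*pi/162 + 5*sqrt(3)/27) - (10/27) = -10/27 - 5*sqrt(3)*pi**2/1944 - 5*pi**3/34992 + 5*pi/162 + 5*sqrt(3)/27.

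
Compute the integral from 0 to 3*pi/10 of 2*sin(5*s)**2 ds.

3*pi/10

Use the identity sin^2(5*s) = (1 - cos(10*s))/2.
An antiderivative is F(s) = s - sin(10*s)/10.
Then F(3*pi/10) - F(0) = (3*pi/10) - (0) = 3*pi/10.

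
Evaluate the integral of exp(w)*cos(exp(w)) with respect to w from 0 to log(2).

-sin(1) + sin(2)

Let u = exp(w), so du = exp(w) dw. When w = 0, u = 1; when w = log(2), u = 2.
The integral becomes ∫ cos(u) du from 1 to 2, with antiderivative sin(u).
Back in w: F(w) = sin(exp(w)).
Then F(log(2)) - F(0) = (sin(2)) - (sin(1)) = -sin(1) + sin(2).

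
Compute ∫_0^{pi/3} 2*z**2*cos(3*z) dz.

-4*pi/27

Integrate by parts twice (u = z^2, dv = 2*cos(3*z) dz).
An antiderivative is F(z) = 2*z**2*sin(3*z)/3 + 4*z*cos(3*z)/9 - 4*sin(3*z)/27.
Then F(pi/3) - F(0) = (-4*pi/27) - (0) = -4*pi/27.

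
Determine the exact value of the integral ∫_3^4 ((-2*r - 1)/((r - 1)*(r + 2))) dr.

Factor the denominator: r**2 + r - 2 = (r + 2)(r - 1).
Partial fractions: (-2*r - 1)/((r - 1)*(r + 2)) = -1/(r + 2) - 1/(r - 1).
An antiderivative is F(r) = -log(r - 1) - log(r + 2).
Then F(4) - F(3) = (-log(18)) - (-log(10)) = log(5/9).

log(5/9)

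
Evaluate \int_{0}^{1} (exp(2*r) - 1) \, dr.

-3/2 + exp(2)/2

An antiderivative is F(r) = exp(2*r)/2 - r.
Then F(1) - F(0) = (-1 + exp(2)/2) - (1/2) = -3/2 + exp(2)/2.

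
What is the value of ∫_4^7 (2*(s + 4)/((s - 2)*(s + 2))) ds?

-2*log(2) - log(3) + 3*log(5)

Factor the denominator: s**2 - 4 = (s + 2)(s - 2).
Partial fractions: 2*(s + 4)/((s - 2)*(s + 2)) = -1/(s + 2) + 3/(s - 2).
An antiderivative is F(s) = 3*log(s - 2) - log(s + 2).
Then F(7) - F(4) = (-2*log(3) + 3*log(5)) - (log(4/3)) = -2*log(2) - log(3) + 3*log(5).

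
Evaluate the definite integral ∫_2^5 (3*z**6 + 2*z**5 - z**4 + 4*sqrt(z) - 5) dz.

By the power rule, an antiderivative is F(z) = 3*z**7/7 + z**6/3 - z**5/5 + 8*z**(3/2)/3 - 5*z.
Then F(5) - F(2) = (40*sqrt(5)/3 + 798850/21) - (16*sqrt(2)/3 + 6278/105) = -16*sqrt(2)/3 + 40*sqrt(5)/3 + 1329324/35.

-16*sqrt(2)/3 + 40*sqrt(5)/3 + 1329324/35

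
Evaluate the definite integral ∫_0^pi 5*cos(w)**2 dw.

5*pi/2

Use the identity cos^2(w) = (1 + cos(2*w))/2.
An antiderivative is F(w) = 5*w/2 + 5*sin(2*w)/4.
Then F(pi) - F(0) = (5*pi/2) - (0) = 5*pi/2.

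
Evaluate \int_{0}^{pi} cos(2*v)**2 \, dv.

pi/2

Use the identity cos^2(2*v) = (1 + cos(4*v))/2.
An antiderivative is F(v) = v/2 + sin(4*v)/8.
Then F(pi) - F(0) = (pi/2) - (0) = pi/2.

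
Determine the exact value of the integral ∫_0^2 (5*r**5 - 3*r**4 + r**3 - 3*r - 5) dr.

332/15

By the power rule, an antiderivative is F(r) = 5*r**6/6 - 3*r**5/5 + r**4/4 - 3*r**2/2 - 5*r.
Then F(2) - F(0) = (332/15) - (0) = 332/15.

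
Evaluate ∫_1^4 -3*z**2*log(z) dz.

21 - 128*log(2)

Integrate by parts once (u = ln z, dv = -3*z**2 dz).
An antiderivative is F(z) = -z**3*(3*log(z) - 1)/3.
Then F(4) - F(1) = (64/3 - 128*log(2)) - (1/3) = 21 - 128*log(2).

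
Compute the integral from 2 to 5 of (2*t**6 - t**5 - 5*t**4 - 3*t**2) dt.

230739/14

By the power rule, an antiderivative is F(t) = 2*t**7/7 - t**6/6 - t**5 - t**3.
Then F(5) - F(2) = (691625/42) - (-296/21) = 230739/14.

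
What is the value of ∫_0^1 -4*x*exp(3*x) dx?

-8*exp(3)/9 - 4/9

Integrate by parts once (u = x, dv = -4*exp(3*x) dx).
An antiderivative is F(x) = (-12*x + 4)*exp(3*x)/9.
Then F(1) - F(0) = (-8*exp(3)/9) - (4/9) = -8*exp(3)/9 - 4/9.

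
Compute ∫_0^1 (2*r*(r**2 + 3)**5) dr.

Let u = r**2 + 3, so du = 2*r dr. When r = 0, u = 3; when r = 1, u = 4.
The integral becomes ∫ u**5 du from 3 to 4, with antiderivative u**6/6.
Back in r: F(r) = (r**2 + 3)**6/6.
Then F(1) - F(0) = (2048/3) - (243/2) = 3367/6.

3367/6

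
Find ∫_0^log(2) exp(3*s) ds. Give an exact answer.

Let u = exp(s), so du = exp(s) ds. When s = 0, u = 1; when s = log(2), u = 2.
The integral becomes ∫ u**2 du from 1 to 2, with antiderivative u**3/3.
Back in s: F(s) = exp(3*s)/3.
Then F(log(2)) - F(0) = (8/3) - (1/3) = 7/3.

7/3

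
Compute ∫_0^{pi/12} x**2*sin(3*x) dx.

-2/27 - sqrt(2)*pi**2/864 + sqrt(2)*pi/108 + sqrt(2)/27

Integrate by parts twice (u = x^2, dv = sin(3*x) dx).
An antiderivative is F(x) = -x**2*cos(3*x)/3 + 2*x*sin(3*x)/9 + 2*cos(3*x)/27.
Then F(pi/12) - F(0) = (sqrt(2)*(-pi**2 + 8*pi + 32)/864) - (2/27) = -2/27 - sqrt(2)*pi**2/864 + sqrt(2)*pi/108 + sqrt(2)/27.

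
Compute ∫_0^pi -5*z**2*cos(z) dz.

Integrate by parts twice (u = z^2, dv = -5*cos(z) dz).
An antiderivative is F(z) = -5*z**2*sin(z) - 10*z*cos(z) + 10*sin(z).
Then F(pi) - F(0) = (10*pi) - (0) = 10*pi.

10*pi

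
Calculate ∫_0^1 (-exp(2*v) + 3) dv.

An antiderivative is F(v) = -exp(2*v)/2 + 3*v.
Then F(1) - F(0) = (3 - exp(2)/2) - (-1/2) = 7/2 - exp(2)/2.

7/2 - exp(2)/2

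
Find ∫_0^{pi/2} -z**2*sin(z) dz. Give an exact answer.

2 - pi

Integrate by parts twice (u = z^2, dv = -sin(z) dz).
An antiderivative is F(z) = z**2*cos(z) - 2*z*sin(z) - 2*cos(z).
Then F(pi/2) - F(0) = (-pi) - (-2) = 2 - pi.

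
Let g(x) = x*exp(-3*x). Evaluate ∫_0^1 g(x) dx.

Integrate by parts once (u = x, dv = exp(-3*x) dx).
An antiderivative is F(x) = (-3*x - 1)*exp(-3*x)/9.
Then F(1) - F(0) = (-4*exp(-3)/9) - (-1/9) = (-4 + exp(3))*exp(-3)/9.

(-4 + exp(3))*exp(-3)/9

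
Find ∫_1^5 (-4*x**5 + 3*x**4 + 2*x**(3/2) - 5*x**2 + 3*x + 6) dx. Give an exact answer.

By the power rule, an antiderivative is F(x) = -2*x**6/3 + 4*x**(5/2)/5 + 3*x**5/5 - 5*x**3/3 + 3*x**2/2 + 6*x.
Then F(5) - F(1) = (-17365/2 + 20*sqrt(5)) - (197/30) = -130336/15 + 20*sqrt(5).

-130336/15 + 20*sqrt(5)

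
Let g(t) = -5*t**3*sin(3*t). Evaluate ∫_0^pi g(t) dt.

Integrate by parts 3 times (u = t^3, dv = -5*sin(3*t) dt).
An antiderivative is F(t) = 5*t**3*cos(3*t)/3 - 5*t**2*sin(3*t)/3 - 10*t*cos(3*t)/9 + 10*sin(3*t)/27.
Then F(pi) - F(0) = (5*pi*(2 - 3*pi**2)/9) - (0) = 5*pi*(2 - 3*pi**2)/9.

5*pi*(2 - 3*pi**2)/9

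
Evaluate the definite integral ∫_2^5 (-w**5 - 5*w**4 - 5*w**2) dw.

By the power rule, an antiderivative is F(w) = -w**6/6 - w**5 - 5*w**3/3.
Then F(5) - F(2) = (-11875/2) - (-56) = -11763/2.

-11763/2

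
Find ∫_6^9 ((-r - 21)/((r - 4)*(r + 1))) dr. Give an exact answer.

-4*log(7) - log(5) + 9*log(2)

Factor the denominator: r**2 - 3*r - 4 = (r + 1)(r - 4).
Partial fractions: (-r - 21)/((r - 4)*(r + 1)) = 4/(r + 1) - 5/(r - 4).
An antiderivative is F(r) = -5*log(r - 4) + 4*log(r + 1).
Then F(9) - F(6) = (log(16/5)) - (-5*log(2) + 4*log(7)) = -4*log(7) - log(5) + 9*log(2).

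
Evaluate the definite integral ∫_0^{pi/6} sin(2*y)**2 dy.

-sqrt(3)/16 + pi/12

Use the identity sin^2(2*y) = (1 - cos(4*y))/2.
An antiderivative is F(y) = y/2 - sin(4*y)/8.
Then F(pi/6) - F(0) = (-sqrt(3)/16 + pi/12) - (0) = -sqrt(3)/16 + pi/12.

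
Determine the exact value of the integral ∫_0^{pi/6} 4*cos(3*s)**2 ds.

Use the identity cos^2(3*s) = (1 + cos(6*s))/2.
An antiderivative is F(s) = 2*s + sin(6*s)/3.
Then F(pi/6) - F(0) = (pi/3) - (0) = pi/3.

pi/3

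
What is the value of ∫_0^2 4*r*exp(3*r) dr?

Integrate by parts once (u = r, dv = 4*exp(3*r) dr).
An antiderivative is F(r) = (12*r - 4)*exp(3*r)/9.
Then F(2) - F(0) = (20*exp(6)/9) - (-4/9) = 4/9 + 20*exp(6)/9.

4/9 + 20*exp(6)/9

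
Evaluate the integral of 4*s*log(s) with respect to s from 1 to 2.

Integrate by parts once (u = ln s, dv = 4*s ds).
An antiderivative is F(s) = s**2*(2*log(s) - 1).
Then F(2) - F(1) = (-4 + 8*log(2)) - (-1) = -3 + 8*log(2).

-3 + 8*log(2)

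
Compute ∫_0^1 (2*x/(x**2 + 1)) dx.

Let u = x**2 + 1, so du = 2*x dx. When x = 0, u = 1; when x = 1, u = 2.
The integral becomes ∫ 1/u du from 1 to 2, with antiderivative log(u).
Back in x: F(x) = log(x**2 + 1).
Then F(1) - F(0) = (log(2)) - (0) = log(2).

log(2)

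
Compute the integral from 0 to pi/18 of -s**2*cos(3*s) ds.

Integrate by parts twice (u = s^2, dv = -cos(3*s) ds).
An antiderivative is F(s) = -s**2*sin(3*s)/3 - 2*s*cos(3*s)/9 + 2*sin(3*s)/27.
Then F(pi/18) - F(0) = (-sqrt(3)*pi/162 - pi**2/1944 + 1/27) - (0) = -sqrt(3)*pi/162 - pi**2/1944 + 1/27.

-sqrt(3)*pi/162 - pi**2/1944 + 1/27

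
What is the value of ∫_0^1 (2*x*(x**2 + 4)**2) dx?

Let u = x**2 + 4, so du = 2*x dx. When x = 0, u = 4; when x = 1, u = 5.
The integral becomes ∫ u**2 du from 4 to 5, with antiderivative u**3/3.
Back in x: F(x) = (x**2 + 4)**3/3.
Then F(1) - F(0) = (125/3) - (64/3) = 61/3.

61/3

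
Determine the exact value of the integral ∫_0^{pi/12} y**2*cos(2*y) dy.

-1/8 + pi**2/576 + sqrt(3)*pi/48

Integrate by parts twice (u = y^2, dv = cos(2*y) dy).
An antiderivative is F(y) = y**2*sin(2*y)/2 + y*cos(2*y)/2 - sin(2*y)/4.
Then F(pi/12) - F(0) = (-1/8 + pi**2/576 + sqrt(3)*pi/48) - (0) = -1/8 + pi**2/576 + sqrt(3)*pi/48.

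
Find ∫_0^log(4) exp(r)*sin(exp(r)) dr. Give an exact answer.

cos(1) - cos(4)

Let u = exp(r), so du = exp(r) dr. When r = 0, u = 1; when r = log(4), u = 4.
The integral becomes ∫ sin(u) du from 1 to 4, with antiderivative -cos(u).
Back in r: F(r) = -cos(exp(r)).
Then F(log(4)) - F(0) = (-cos(4)) - (-cos(1)) = cos(1) - cos(4).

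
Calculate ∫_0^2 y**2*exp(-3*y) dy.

2/27 - 50*exp(-6)/27

Integrate by parts twice (u = y^2, dv = exp(-3*y) dy).
An antiderivative is F(y) = (-9*y**2 - 6*y - 2)*exp(-3*y)/27.
Then F(2) - F(0) = (-50*exp(-6)/27) - (-2/27) = 2/27 - 50*exp(-6)/27.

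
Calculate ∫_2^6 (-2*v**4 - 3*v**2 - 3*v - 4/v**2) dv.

By the power rule, an antiderivative is F(v) = -2*v**5/5 - v**3 - 3*v**2/2 + 4/v.
Then F(6) - F(2) = (-50696/15) - (-124/5) = -50324/15.

-50324/15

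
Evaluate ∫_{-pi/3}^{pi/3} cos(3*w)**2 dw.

pi/3

Use the identity cos^2(3*w) = (1 + cos(6*w))/2.
An antiderivative is F(w) = w/2 + sin(6*w)/12.
Then F(pi/3) - F(-pi/3) = (pi/6) - (-pi/6) = pi/3.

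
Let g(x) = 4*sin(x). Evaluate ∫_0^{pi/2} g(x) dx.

An antiderivative is F(x) = -4*cos(x).
Then F(pi/2) - F(0) = (0) - (-4) = 4.

4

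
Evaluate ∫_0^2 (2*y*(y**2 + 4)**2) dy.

Let u = y**2 + 4, so du = 2*y dy. When y = 0, u = 4; when y = 2, u = 8.
The integral becomes ∫ u**2 du from 4 to 8, with antiderivative u**3/3.
Back in y: F(y) = (y**2 + 4)**3/3.
Then F(2) - F(0) = (512/3) - (64/3) = 448/3.

448/3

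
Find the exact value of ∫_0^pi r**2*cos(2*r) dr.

pi/2

Integrate by parts twice (u = r^2, dv = cos(2*r) dr).
An antiderivative is F(r) = r**2*sin(2*r)/2 + r*cos(2*r)/2 - sin(2*r)/4.
Then F(pi) - F(0) = (pi/2) - (0) = pi/2.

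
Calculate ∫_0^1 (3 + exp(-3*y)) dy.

An antiderivative is F(y) = 3*y - exp(-3*y)/3.
Then F(1) - F(0) = (3 - exp(-3)/3) - (-1/3) = 10/3 - exp(-3)/3.

10/3 - exp(-3)/3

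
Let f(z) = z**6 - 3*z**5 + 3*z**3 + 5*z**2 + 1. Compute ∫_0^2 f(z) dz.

By the power rule, an antiderivative is F(z) = z**7/7 - z**6/2 + 3*z**4/4 + 5*z**3/3 + z.
Then F(2) - F(0) = (286/21) - (0) = 286/21.

286/21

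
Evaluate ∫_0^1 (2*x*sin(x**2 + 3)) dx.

Let u = x**2 + 3, so du = 2*x dx. When x = 0, u = 3; when x = 1, u = 4.
The integral becomes ∫ sin(u) du from 3 to 4, with antiderivative -cos(u).
Back in x: F(x) = -cos(x**2 + 3).
Then F(1) - F(0) = (-cos(4)) - (-cos(3)) = cos(3) - cos(4).

cos(3) - cos(4)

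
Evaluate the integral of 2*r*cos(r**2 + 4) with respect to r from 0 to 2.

-sin(4) + sin(8)

Let u = r**2 + 4, so du = 2*r dr. When r = 0, u = 4; when r = 2, u = 8.
The integral becomes ∫ cos(u) du from 4 to 8, with antiderivative sin(u).
Back in r: F(r) = sin(r**2 + 4).
Then F(2) - F(0) = (sin(8)) - (sin(4)) = -sin(4) + sin(8).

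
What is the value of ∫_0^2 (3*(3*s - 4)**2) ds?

24

Let u = 3*s - 4, so du = 3 ds. When s = 0, u = -4; when s = 2, u = 2.
The integral becomes ∫ u**2 du from -4 to 2, with antiderivative u**3/3.
Back in s: F(s) = (3*s - 4)**3/3.
Then F(2) - F(0) = (8/3) - (-64/3) = 24.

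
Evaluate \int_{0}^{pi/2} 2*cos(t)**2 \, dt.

Use the identity cos^2(t) = (1 + cos(2*t))/2.
An antiderivative is F(t) = t + sin(2*t)/2.
Then F(pi/2) - F(0) = (pi/2) - (0) = pi/2.

pi/2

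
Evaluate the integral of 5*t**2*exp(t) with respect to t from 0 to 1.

Integrate by parts twice (u = t^2, dv = 5*exp(t) dt).
An antiderivative is F(t) = (5*t**2 - 10*t + 10)*exp(t).
Then F(1) - F(0) = (5*E) - (10) = -10 + 5*E.

-10 + 5*E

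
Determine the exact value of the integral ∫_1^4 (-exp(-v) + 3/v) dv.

-exp(-1) + exp(-4) + 6*log(2)

An antiderivative is F(v) = 3*log(v) + exp(-v).
Then F(4) - F(1) = (exp(-4) + 6*log(2)) - (exp(-1)) = -exp(-1) + exp(-4) + 6*log(2).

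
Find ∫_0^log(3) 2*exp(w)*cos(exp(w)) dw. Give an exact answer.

Let u = exp(w), so du = exp(w) dw. When w = 0, u = 1; when w = log(3), u = 3.
The integral becomes 2·∫ cos(u) du from 1 to 3, with antiderivative 2*sin(u).
Back in w: F(w) = 2*sin(exp(w)).
Then F(log(3)) - F(0) = (2*sin(3)) - (2*sin(1)) = -2*sin(1) + 2*sin(3).

-2*sin(1) + 2*sin(3)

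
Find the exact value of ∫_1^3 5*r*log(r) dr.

Integrate by parts once (u = ln r, dv = 5*r dr).
An antiderivative is F(r) = 5*r**2*(2*log(r) - 1)/4.
Then F(3) - F(1) = (-45/4 + 45*log(3)/2) - (-5/4) = -10 + 45*log(3)/2.

-10 + 45*log(3)/2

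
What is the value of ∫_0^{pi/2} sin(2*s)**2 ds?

pi/4

Use the identity sin^2(2*s) = (1 - cos(4*s))/2.
An antiderivative is F(s) = s/2 - sin(4*s)/8.
Then F(pi/2) - F(0) = (pi/4) - (0) = pi/4.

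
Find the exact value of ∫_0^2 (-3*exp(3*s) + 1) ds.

An antiderivative is F(s) = -exp(3*s) + s.
Then F(2) - F(0) = (2 - exp(6)) - (-1) = 3 - exp(6).

3 - exp(6)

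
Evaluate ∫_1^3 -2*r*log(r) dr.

4 - 9*log(3)

Integrate by parts once (u = ln r, dv = -2*r dr).
An antiderivative is F(r) = -r**2*(2*log(r) - 1)/2.
Then F(3) - F(1) = (9/2 - 9*log(3)) - (1/2) = 4 - 9*log(3).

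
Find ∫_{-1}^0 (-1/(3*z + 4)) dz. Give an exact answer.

An antiderivative is F(z) = -log(3*z + 4)/3.
Then F(0) - F(-1) = (-2*log(2)/3) - (0) = -2*log(2)/3.

-2*log(2)/3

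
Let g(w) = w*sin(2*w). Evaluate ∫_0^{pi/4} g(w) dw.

1/4

Integrate by parts once (u = w, dv = sin(2*w) dw).
An antiderivative is F(w) = -w*cos(2*w)/2 + sin(2*w)/4.
Then F(pi/4) - F(0) = (1/4) - (0) = 1/4.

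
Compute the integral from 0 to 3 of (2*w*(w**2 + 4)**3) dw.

28305/4

Let u = w**2 + 4, so du = 2*w dw. When w = 0, u = 4; when w = 3, u = 13.
The integral becomes ∫ u**3 du from 4 to 13, with antiderivative u**4/4.
Back in w: F(w) = (w**2 + 4)**4/4.
Then F(3) - F(0) = (28561/4) - (64) = 28305/4.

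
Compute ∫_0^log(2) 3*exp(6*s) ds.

63/2

Let u = exp(s), so du = exp(s) ds. When s = 0, u = 1; when s = log(2), u = 2.
The integral becomes 3·∫ u**5 du from 1 to 2, with antiderivative u**6/2.
Back in s: F(s) = exp(6*s)/2.
Then F(log(2)) - F(0) = (32) - (1/2) = 63/2.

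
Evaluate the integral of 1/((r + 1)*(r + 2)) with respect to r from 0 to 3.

log(8/5)

Factor the denominator: r**2 + 3*r + 2 = (r + 2)(r + 1).
Partial fractions: 1/((r + 1)*(r + 2)) = -1/(r + 2) + 1/(r + 1).
An antiderivative is F(r) = log(r + 1) - log(r + 2).
Then F(3) - F(0) = (log(4/5)) - (-log(2)) = log(8/5).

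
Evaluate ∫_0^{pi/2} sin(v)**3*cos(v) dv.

Let u = sin(v), so du = cos(v) dv. When v = 0, u = 0; when v = pi/2, u = 1.
The integral becomes ∫ u**3 du from 0 to 1, with antiderivative u**4/4.
Back in v: F(v) = sin(v)**4/4.
Then F(pi/2) - F(0) = (1/4) - (0) = 1/4.

1/4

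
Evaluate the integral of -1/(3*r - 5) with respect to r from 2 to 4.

An antiderivative is F(r) = -log(3*r - 5)/3.
Then F(4) - F(2) = (-log(7)/3) - (0) = -log(7)/3.

-log(7)/3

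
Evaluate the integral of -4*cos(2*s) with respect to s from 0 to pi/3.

An antiderivative is F(s) = -2*sin(2*s).
Then F(pi/3) - F(0) = (-sqrt(3)) - (0) = -sqrt(3).

-sqrt(3)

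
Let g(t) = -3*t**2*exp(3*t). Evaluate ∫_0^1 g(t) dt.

2/9 - 5*exp(3)/9

Integrate by parts twice (u = t^2, dv = -3*exp(3*t) dt).
An antiderivative is F(t) = (-9*t**2 + 6*t - 2)*exp(3*t)/9.
Then F(1) - F(0) = (-5*exp(3)/9) - (-2/9) = 2/9 - 5*exp(3)/9.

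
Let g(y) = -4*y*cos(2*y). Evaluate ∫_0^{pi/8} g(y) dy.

-sqrt(2)/2 - sqrt(2)*pi/8 + 1

Integrate by parts once (u = y, dv = -4*cos(2*y) dy).
An antiderivative is F(y) = -2*y*sin(2*y) - cos(2*y).
Then F(pi/8) - F(0) = (sqrt(2)*(-4 - pi)/8) - (-1) = -sqrt(2)/2 - sqrt(2)*pi/8 + 1.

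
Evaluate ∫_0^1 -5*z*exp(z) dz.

-5

Integrate by parts once (u = z, dv = -5*exp(z) dz).
An antiderivative is F(z) = (-5*z + 5)*exp(z).
Then F(1) - F(0) = (0) - (5) = -5.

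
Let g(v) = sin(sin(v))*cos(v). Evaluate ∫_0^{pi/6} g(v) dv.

1 - cos(1/2)

Let u = sin(v), so du = cos(v) dv. When v = 0, u = 0; when v = pi/6, u = 1/2.
The integral becomes ∫ sin(u) du from 0 to 1/2, with antiderivative -cos(u).
Back in v: F(v) = -cos(sin(v)).
Then F(pi/6) - F(0) = (-cos(1/2)) - (-1) = 1 - cos(1/2).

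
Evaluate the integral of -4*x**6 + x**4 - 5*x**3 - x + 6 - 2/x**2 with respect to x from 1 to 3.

By the power rule, an antiderivative is F(x) = -4*x**7/7 + x**5/5 - 5*x**4/4 - x**2/2 + 6*x + 2/x.
Then F(3) - F(1) = (-541043/420) - (823/140) = -135878/105.

-135878/105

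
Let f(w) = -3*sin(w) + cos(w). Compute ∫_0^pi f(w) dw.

-6

An antiderivative is F(w) = sin(w) + 3*cos(w).
Then F(pi) - F(0) = (-3) - (3) = -6.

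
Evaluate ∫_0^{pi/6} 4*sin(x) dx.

An antiderivative is F(x) = -4*cos(x).
Then F(pi/6) - F(0) = (-2*sqrt(3)) - (-4) = 4 - 2*sqrt(3).

4 - 2*sqrt(3)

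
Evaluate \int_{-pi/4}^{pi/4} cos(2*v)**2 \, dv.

Use the identity cos^2(2*v) = (1 + cos(4*v))/2.
An antiderivative is F(v) = v/2 + sin(4*v)/8.
Then F(pi/4) - F(-pi/4) = (pi/8) - (-pi/8) = pi/4.

pi/4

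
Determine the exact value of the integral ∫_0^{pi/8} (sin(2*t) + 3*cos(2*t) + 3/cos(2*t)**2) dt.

An antiderivative is F(t) = 3*sin(2*t)/2 - cos(2*t)/2 + 3*tan(2*t)/2.
Then F(pi/8) - F(0) = (sqrt(2)/2 + 3/2) - (-1/2) = sqrt(2)/2 + 2.

sqrt(2)/2 + 2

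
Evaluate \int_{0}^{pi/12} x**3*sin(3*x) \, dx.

sqrt(2)*(-384 - pi**3 + 12*pi**2 + 96*pi)/10368

Integrate by parts 3 times (u = x^3, dv = sin(3*x) dx).
An antiderivative is F(x) = -x**3*cos(3*x)/3 + x**2*sin(3*x)/3 + 2*x*cos(3*x)/9 - 2*sin(3*x)/27.
Then F(pi/12) - F(0) = (sqrt(2)*(-384 - pi**3 + 12*pi**2 + 96*pi)/10368) - (0) = sqrt(2)*(-384 - pi**3 + 12*pi**2 + 96*pi)/10368.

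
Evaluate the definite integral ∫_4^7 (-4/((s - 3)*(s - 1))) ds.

-log(4)

Factor the denominator: s**2 - 4*s + 3 = (s - 1)(s - 3).
Partial fractions: -4/((s - 3)*(s - 1)) = 2/(s - 1) - 2/(s - 3).
An antiderivative is F(s) = -2*log(s - 3) + 2*log(s - 1).
Then F(7) - F(4) = (log(9/4)) - (log(9)) = -log(4).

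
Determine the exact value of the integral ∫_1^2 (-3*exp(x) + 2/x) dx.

An antiderivative is F(x) = -3*exp(x) + 2*log(x).
Then F(2) - F(1) = (-3*exp(2) + log(4)) - (-3*exp(1)) = -3*exp(2) + log(4) + 3*exp(1).

-3*exp(2) + log(4) + 3*exp(1)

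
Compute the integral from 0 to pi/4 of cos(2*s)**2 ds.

Use the identity cos^2(2*s) = (1 + cos(4*s))/2.
An antiderivative is F(s) = s/2 + sin(4*s)/8.
Then F(pi/4) - F(0) = (pi/8) - (0) = pi/8.

pi/8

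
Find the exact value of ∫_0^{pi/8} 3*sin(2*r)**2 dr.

Use the identity sin^2(2*r) = (1 - cos(4*r))/2.
An antiderivative is F(r) = 3*r/2 - 3*sin(4*r)/8.
Then F(pi/8) - F(0) = (-3/8 + 3*pi/16) - (0) = -3/8 + 3*pi/16.

-3/8 + 3*pi/16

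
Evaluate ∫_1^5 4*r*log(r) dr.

Integrate by parts once (u = ln r, dv = 4*r dr).
An antiderivative is F(r) = r**2*(2*log(r) - 1).
Then F(5) - F(1) = (-25 + 50*log(5)) - (-1) = -24 + 50*log(5).

-24 + 50*log(5)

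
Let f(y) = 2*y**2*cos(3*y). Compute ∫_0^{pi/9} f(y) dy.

Integrate by parts twice (u = y^2, dv = 2*cos(3*y) dy).
An antiderivative is F(y) = 2*y**2*sin(3*y)/3 + 4*y*cos(3*y)/9 - 4*sin(3*y)/27.
Then F(pi/9) - F(0) = (-2*sqrt(3)/27 + sqrt(3)*pi**2/243 + 2*pi/81) - (0) = -2*sqrt(3)/27 + sqrt(3)*pi**2/243 + 2*pi/81.

-2*sqrt(3)/27 + sqrt(3)*pi**2/243 + 2*pi/81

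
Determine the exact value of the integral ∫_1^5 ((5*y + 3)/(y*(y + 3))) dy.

Factor the denominator: y**2 + 3*y = (y + 3)y.
Partial fractions: (5*y + 3)/(y*(y + 3)) = 4/(y + 3) + 1/y.
An antiderivative is F(y) = log(y) + 4*log(y + 3).
Then F(5) - F(1) = (log(5) + 12*log(2)) - (8*log(2)) = log(80).

log(80)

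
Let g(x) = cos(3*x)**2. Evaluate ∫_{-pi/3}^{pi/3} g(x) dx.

pi/3

Use the identity cos^2(3*x) = (1 + cos(6*x))/2.
An antiderivative is F(x) = x/2 + sin(6*x)/12.
Then F(pi/3) - F(-pi/3) = (pi/6) - (-pi/6) = pi/3.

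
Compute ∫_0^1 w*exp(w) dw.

Integrate by parts once (u = w, dv = exp(w) dw).
An antiderivative is F(w) = (w - 1)*exp(w).
Then F(1) - F(0) = (0) - (-1) = 1.

1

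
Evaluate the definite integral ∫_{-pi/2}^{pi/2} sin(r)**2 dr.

pi/2

Use the identity sin^2(r) = (1 - cos(2*r))/2.
An antiderivative is F(r) = r/2 - sin(2*r)/4.
Then F(pi/2) - F(-pi/2) = (pi/4) - (-pi/4) = pi/2.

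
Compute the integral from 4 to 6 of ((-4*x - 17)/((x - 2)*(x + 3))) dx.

Factor the denominator: x**2 + x - 6 = (x + 3)(x - 2).
Partial fractions: (-4*x - 17)/((x - 2)*(x + 3)) = 1/(x + 3) - 5/(x - 2).
An antiderivative is F(x) = -5*log(x - 2) + log(x + 3).
Then F(6) - F(4) = (-10*log(2) + 2*log(3)) - (log(7/32)) = -5*log(2) - log(7) + 2*log(3).

-5*log(2) - log(7) + 2*log(3)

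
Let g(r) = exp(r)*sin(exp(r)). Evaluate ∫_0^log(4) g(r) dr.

cos(1) - cos(4)

Let u = exp(r), so du = exp(r) dr. When r = 0, u = 1; when r = log(4), u = 4.
The integral becomes ∫ sin(u) du from 1 to 4, with antiderivative -cos(u).
Back in r: F(r) = -cos(exp(r)).
Then F(log(4)) - F(0) = (-cos(4)) - (-cos(1)) = cos(1) - cos(4).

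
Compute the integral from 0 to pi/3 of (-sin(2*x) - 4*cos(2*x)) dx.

-sqrt(3) - 3/4

An antiderivative is F(x) = -2*sin(2*x) + cos(2*x)/2.
Then F(pi/3) - F(0) = (-sqrt(3) - 1/4) - (1/2) = -sqrt(3) - 3/4.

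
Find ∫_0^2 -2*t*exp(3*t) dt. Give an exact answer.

-10*exp(6)/9 - 2/9

Integrate by parts once (u = t, dv = -2*exp(3*t) dt).
An antiderivative is F(t) = (-6*t + 2)*exp(3*t)/9.
Then F(2) - F(0) = (-10*exp(6)/9) - (2/9) = -10*exp(6)/9 - 2/9.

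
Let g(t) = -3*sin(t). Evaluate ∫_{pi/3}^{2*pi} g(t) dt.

An antiderivative is F(t) = 3*cos(t).
Then F(2*pi) - F(pi/3) = (3) - (3/2) = 3/2.

3/2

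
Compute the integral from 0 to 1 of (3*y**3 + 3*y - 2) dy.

By the power rule, an antiderivative is F(y) = 3*y**4/4 + 3*y**2/2 - 2*y.
Then F(1) - F(0) = (1/4) - (0) = 1/4.

1/4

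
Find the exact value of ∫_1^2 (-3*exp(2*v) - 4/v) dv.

An antiderivative is F(v) = -3*exp(2*v)/2 - 4*log(v).
Then F(2) - F(1) = (-3*exp(4)/2 - log(16)) - (-3*exp(2)/2) = -3*exp(4)/2 - log(16) + 3*exp(2)/2.

-3*exp(4)/2 - log(16) + 3*exp(2)/2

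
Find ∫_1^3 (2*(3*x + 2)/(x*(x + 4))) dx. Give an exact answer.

Factor the denominator: x**2 + 4*x = (x + 4)x.
Partial fractions: 2*(3*x + 2)/(x*(x + 4)) = 5/(x + 4) + 1/x.
An antiderivative is F(x) = log(x) + 5*log(x + 4).
Then F(3) - F(1) = (log(3) + 5*log(7)) - (5*log(5)) = -5*log(5) + log(3) + 5*log(7).

-5*log(5) + log(3) + 5*log(7)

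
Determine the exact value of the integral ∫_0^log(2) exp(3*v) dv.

7/3

Let u = exp(v), so du = exp(v) dv. When v = 0, u = 1; when v = log(2), u = 2.
The integral becomes ∫ u**2 du from 1 to 2, with antiderivative u**3/3.
Back in v: F(v) = exp(3*v)/3.
Then F(log(2)) - F(0) = (8/3) - (1/3) = 7/3.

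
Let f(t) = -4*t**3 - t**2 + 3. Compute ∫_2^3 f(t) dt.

-205/3

By the power rule, an antiderivative is F(t) = -t**4 - t**3/3 + 3*t.
Then F(3) - F(2) = (-81) - (-38/3) = -205/3.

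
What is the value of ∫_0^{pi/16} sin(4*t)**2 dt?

-1/16 + pi/32

Use the identity sin^2(4*t) = (1 - cos(8*t))/2.
An antiderivative is F(t) = t/2 - sin(8*t)/16.
Then F(pi/16) - F(0) = (-1/16 + pi/32) - (0) = -1/16 + pi/32.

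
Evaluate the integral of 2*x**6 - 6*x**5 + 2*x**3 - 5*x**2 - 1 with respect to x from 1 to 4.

8475/14

By the power rule, an antiderivative is F(x) = 2*x**7/7 - x**6 + x**4/2 - 5*x**3/3 - x.
Then F(4) - F(1) = (12652/21) - (-121/42) = 8475/14.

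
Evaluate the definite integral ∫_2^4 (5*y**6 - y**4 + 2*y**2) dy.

By the power rule, an antiderivative is F(y) = 5*y**7/7 - y**5/5 + 2*y**3/3.
Then F(4) - F(2) = (1211776/105) - (9488/105) = 1202288/105.

1202288/105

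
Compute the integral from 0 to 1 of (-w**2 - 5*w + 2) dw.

-5/6

By the power rule, an antiderivative is F(w) = -w**3/3 - 5*w**2/2 + 2*w.
Then F(1) - F(0) = (-5/6) - (0) = -5/6.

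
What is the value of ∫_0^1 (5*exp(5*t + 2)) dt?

-exp(2) + exp(7)

Let u = 5*t + 2, so du = 5 dt. When t = 0, u = 2; when t = 1, u = 7.
The integral becomes ∫ exp(u) du from 2 to 7, with antiderivative exp(u).
Back in t: F(t) = exp(5*t + 2).
Then F(1) - F(0) = (exp(7)) - (exp(2)) = -exp(2) + exp(7).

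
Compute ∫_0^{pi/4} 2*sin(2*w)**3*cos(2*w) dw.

1/4

Let u = sin(2*w), so du = 2*cos(2*w) dw. When w = 0, u = 0; when w = pi/4, u = 1.
The integral becomes ∫ u**3 du from 0 to 1, with antiderivative u**4/4.
Back in w: F(w) = sin(2*w)**4/4.
Then F(pi/4) - F(0) = (1/4) - (0) = 1/4.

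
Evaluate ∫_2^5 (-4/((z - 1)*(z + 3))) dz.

log(2/5)

Factor the denominator: z**2 + 2*z - 3 = (z + 3)(z - 1).
Partial fractions: -4/((z - 1)*(z + 3)) = 1/(z + 3) - 1/(z - 1).
An antiderivative is F(z) = -log(z - 1) + log(z + 3).
Then F(5) - F(2) = (log(2)) - (log(5)) = log(2/5).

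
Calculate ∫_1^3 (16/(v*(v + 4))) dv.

-4*log(7) + 4*log(3) + 4*log(5)

Factor the denominator: v**2 + 4*v = (v + 4)v.
Partial fractions: 16/(v*(v + 4)) = -4/(v + 4) + 4/v.
An antiderivative is F(v) = 4*log(v) - 4*log(v + 4).
Then F(3) - F(1) = (-4*log(7) + 4*log(3)) - (-4*log(5)) = -4*log(7) + 4*log(3) + 4*log(5).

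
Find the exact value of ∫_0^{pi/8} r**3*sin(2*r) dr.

sqrt(2)*(-384 - pi**3 + 12*pi**2 + 96*pi)/2048

Integrate by parts 3 times (u = r^3, dv = sin(2*r) dr).
An antiderivative is F(r) = -r**3*cos(2*r)/2 + 3*r**2*sin(2*r)/4 + 3*r*cos(2*r)/4 - 3*sin(2*r)/8.
Then F(pi/8) - F(0) = (sqrt(2)*(-384 - pi**3 + 12*pi**2 + 96*pi)/2048) - (0) = sqrt(2)*(-384 - pi**3 + 12*pi**2 + 96*pi)/2048.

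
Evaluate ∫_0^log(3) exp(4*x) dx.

Let u = exp(x), so du = exp(x) dx. When x = 0, u = 1; when x = log(3), u = 3.
The integral becomes ∫ u**3 du from 1 to 3, with antiderivative u**4/4.
Back in x: F(x) = exp(4*x)/4.
Then F(log(3)) - F(0) = (81/4) - (1/4) = 20.

20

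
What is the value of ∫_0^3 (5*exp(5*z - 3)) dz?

Let u = 5*z - 3, so du = 5 dz. When z = 0, u = -3; when z = 3, u = 12.
The integral becomes ∫ exp(u) du from -3 to 12, with antiderivative exp(u).
Back in z: F(z) = exp(5*z - 3).
Then F(3) - F(0) = (exp(12)) - (exp(-3)) = -(1 - exp(15))*exp(-3).

-(1 - exp(15))*exp(-3)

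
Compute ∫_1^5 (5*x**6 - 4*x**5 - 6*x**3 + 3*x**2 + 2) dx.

By the power rule, an antiderivative is F(x) = 5*x**7/7 - 2*x**6/3 - 3*x**4/2 + x**3 + 2*x.
Then F(5) - F(1) = (1872545/42) - (65/42) = 312080/7.

312080/7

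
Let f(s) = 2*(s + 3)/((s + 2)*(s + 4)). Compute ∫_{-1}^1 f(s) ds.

log(5)

Factor the denominator: s**2 + 6*s + 8 = (s + 4)(s + 2).
Partial fractions: 2*(s + 3)/((s + 2)*(s + 4)) = 1/(s + 4) + 1/(s + 2).
An antiderivative is F(s) = log(s + 2) + log(s + 4).
Then F(1) - F(-1) = (log(15)) - (log(3)) = log(5).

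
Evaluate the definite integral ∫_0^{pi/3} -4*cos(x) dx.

An antiderivative is F(x) = -4*sin(x).
Then F(pi/3) - F(0) = (-2*sqrt(3)) - (0) = -2*sqrt(3).

-2*sqrt(3)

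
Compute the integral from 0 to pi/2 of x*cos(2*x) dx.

-1/2

Integrate by parts once (u = x, dv = cos(2*x) dx).
An antiderivative is F(x) = x*sin(2*x)/2 + cos(2*x)/4.
Then F(pi/2) - F(0) = (-1/4) - (1/4) = -1/2.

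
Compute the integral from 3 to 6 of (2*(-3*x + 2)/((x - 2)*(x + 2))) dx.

Factor the denominator: x**2 - 4 = (x + 2)(x - 2).
Partial fractions: 2*(-3*x + 2)/((x - 2)*(x + 2)) = -4/(x + 2) - 2/(x - 2).
An antiderivative is F(x) = -2*log(x - 2) - 4*log(x + 2).
Then F(6) - F(3) = (-16*log(2)) - (-4*log(5)) = -16*log(2) + 4*log(5).

-16*log(2) + 4*log(5)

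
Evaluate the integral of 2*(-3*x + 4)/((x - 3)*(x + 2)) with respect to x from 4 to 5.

Factor the denominator: x**2 - x - 6 = (x + 2)(x - 3).
Partial fractions: 2*(-3*x + 4)/((x - 3)*(x + 2)) = -4/(x + 2) - 2/(x - 3).
An antiderivative is F(x) = -2*log(x - 3) - 4*log(x + 2).
Then F(5) - F(4) = (-4*log(7) - 2*log(2)) - (-4*log(3) - 4*log(2)) = -4*log(7) + 2*log(2) + 4*log(3).

-4*log(7) + 2*log(2) + 4*log(3)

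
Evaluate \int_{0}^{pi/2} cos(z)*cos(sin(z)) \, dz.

sin(1)

Let u = sin(z), so du = cos(z) dz. When z = 0, u = 0; when z = pi/2, u = 1.
The integral becomes ∫ cos(u) du from 0 to 1, with antiderivative sin(u).
Back in z: F(z) = sin(sin(z)).
Then F(pi/2) - F(0) = (sin(1)) - (0) = sin(1).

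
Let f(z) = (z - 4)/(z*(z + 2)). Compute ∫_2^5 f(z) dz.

Factor the denominator: z**2 + 2*z = (z + 2)z.
Partial fractions: (z - 4)/(z*(z + 2)) = 3/(z + 2) - 2/z.
An antiderivative is F(z) = -2*log(z) + 3*log(z + 2).
Then F(5) - F(2) = (-2*log(5) + 3*log(7)) - (log(16)) = -2*log(5) - 4*log(2) + 3*log(7).

-2*log(5) - 4*log(2) + 3*log(7)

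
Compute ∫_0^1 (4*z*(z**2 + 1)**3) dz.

Let u = z**2 + 1, so du = 2*z dz. When z = 0, u = 1; when z = 1, u = 2.
The integral becomes 2·∫ u**3 du from 1 to 2, with antiderivative u**4/2.
Back in z: F(z) = (z**2 + 1)**4/2.
Then F(1) - F(0) = (8) - (1/2) = 15/2.

15/2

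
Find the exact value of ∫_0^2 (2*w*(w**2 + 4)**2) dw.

448/3

Let u = w**2 + 4, so du = 2*w dw. When w = 0, u = 4; when w = 2, u = 8.
The integral becomes ∫ u**2 du from 4 to 8, with antiderivative u**3/3.
Back in w: F(w) = (w**2 + 4)**3/3.
Then F(2) - F(0) = (512/3) - (64/3) = 448/3.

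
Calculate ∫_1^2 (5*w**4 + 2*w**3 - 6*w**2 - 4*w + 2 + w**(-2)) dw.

By the power rule, an antiderivative is F(w) = w**5 + w**4/2 - 2*w**3 - 2*w**2 + 2*w - 1/w.
Then F(2) - F(1) = (39/2) - (-3/2) = 21.

21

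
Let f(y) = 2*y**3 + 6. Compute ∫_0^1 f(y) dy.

13/2

By the power rule, an antiderivative is F(y) = y**4/2 + 6*y.
Then F(1) - F(0) = (13/2) - (0) = 13/2.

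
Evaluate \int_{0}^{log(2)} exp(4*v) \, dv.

Let u = exp(v), so du = exp(v) dv. When v = 0, u = 1; when v = log(2), u = 2.
The integral becomes ∫ u**3 du from 1 to 2, with antiderivative u**4/4.
Back in v: F(v) = exp(4*v)/4.
Then F(log(2)) - F(0) = (4) - (1/4) = 15/4.

15/4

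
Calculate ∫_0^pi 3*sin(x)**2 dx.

Use the identity sin^2(x) = (1 - cos(2*x))/2.
An antiderivative is F(x) = 3*x/2 - 3*sin(2*x)/4.
Then F(pi) - F(0) = (3*pi/2) - (0) = 3*pi/2.

3*pi/2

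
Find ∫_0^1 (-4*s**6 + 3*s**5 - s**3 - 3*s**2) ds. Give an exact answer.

-37/28

By the power rule, an antiderivative is F(s) = -4*s**7/7 + s**6/2 - s**4/4 - s**3.
Then F(1) - F(0) = (-37/28) - (0) = -37/28.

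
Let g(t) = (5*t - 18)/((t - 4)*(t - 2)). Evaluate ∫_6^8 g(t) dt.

Factor the denominator: t**2 - 6*t + 8 = (t - 2)(t - 4).
Partial fractions: (5*t - 18)/((t - 4)*(t - 2)) = 4/(t - 2) + 1/(t - 4).
An antiderivative is F(t) = log(t - 4) + 4*log(t - 2).
Then F(8) - F(6) = (6*log(2) + 4*log(3)) - (9*log(2)) = log(81/8).

log(81/8)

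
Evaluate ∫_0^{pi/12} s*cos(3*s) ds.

-1/9 + sqrt(2)*pi/72 + sqrt(2)/18

Integrate by parts once (u = s, dv = cos(3*s) ds).
An antiderivative is F(s) = s*sin(3*s)/3 + cos(3*s)/9.
Then F(pi/12) - F(0) = (sqrt(2)*(pi + 4)/72) - (1/9) = -1/9 + sqrt(2)*pi/72 + sqrt(2)/18.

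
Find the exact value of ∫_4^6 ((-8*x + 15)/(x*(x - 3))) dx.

Factor the denominator: x**2 - 3*x = x(x - 3).
Partial fractions: (-8*x + 15)/(x*(x - 3)) = -5/x - 3/(x - 3).
An antiderivative is F(x) = -5*log(x) - 3*log(x - 3).
Then F(6) - F(4) = (-8*log(3) - 5*log(2)) - (-10*log(2)) = -8*log(3) + 5*log(2).

-8*log(3) + 5*log(2)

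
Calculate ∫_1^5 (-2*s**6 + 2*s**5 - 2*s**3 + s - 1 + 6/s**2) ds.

By the power rule, an antiderivative is F(s) = -2*s**7/7 + s**6/3 - s**4/2 + s**2/2 - s - 6/s.
Then F(5) - F(1) = (-1829026/105) - (-146/21) = -609432/35.

-609432/35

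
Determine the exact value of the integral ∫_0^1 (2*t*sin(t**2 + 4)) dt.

cos(4) - cos(5)

Let u = t**2 + 4, so du = 2*t dt. When t = 0, u = 4; when t = 1, u = 5.
The integral becomes ∫ sin(u) du from 4 to 5, with antiderivative -cos(u).
Back in t: F(t) = -cos(t**2 + 4).
Then F(1) - F(0) = (-cos(5)) - (-cos(4)) = cos(4) - cos(5).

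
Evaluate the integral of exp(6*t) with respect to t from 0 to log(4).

Let u = exp(t), so du = exp(t) dt. When t = 0, u = 1; when t = log(4), u = 4.
The integral becomes ∫ u**5 du from 1 to 4, with antiderivative u**6/6.
Back in t: F(t) = exp(6*t)/6.
Then F(log(4)) - F(0) = (2048/3) - (1/6) = 1365/2.

1365/2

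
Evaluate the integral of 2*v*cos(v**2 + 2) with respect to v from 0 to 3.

Let u = v**2 + 2, so du = 2*v dv. When v = 0, u = 2; when v = 3, u = 11.
The integral becomes ∫ cos(u) du from 2 to 11, with antiderivative sin(u).
Back in v: F(v) = sin(v**2 + 2).
Then F(3) - F(0) = (sin(11)) - (sin(2)) = sin(11) - sin(2).

sin(11) - sin(2)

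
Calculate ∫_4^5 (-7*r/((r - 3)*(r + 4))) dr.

-8*log(3) + 9*log(2)

Factor the denominator: r**2 + r - 12 = (r + 4)(r - 3).
Partial fractions: -7*r/((r - 3)*(r + 4)) = -4/(r + 4) - 3/(r - 3).
An antiderivative is F(r) = -3*log(r - 3) - 4*log(r + 4).
Then F(5) - F(4) = (-8*log(3) - 3*log(2)) - (-12*log(2)) = -8*log(3) + 9*log(2).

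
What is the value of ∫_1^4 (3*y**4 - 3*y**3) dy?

8451/20

By the power rule, an antiderivative is F(y) = 3*y**5/5 - 3*y**4/4.
Then F(4) - F(1) = (2112/5) - (-3/20) = 8451/20.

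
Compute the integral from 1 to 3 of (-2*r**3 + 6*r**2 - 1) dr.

By the power rule, an antiderivative is F(r) = -r**4/2 + 2*r**3 - r.
Then F(3) - F(1) = (21/2) - (1/2) = 10.

10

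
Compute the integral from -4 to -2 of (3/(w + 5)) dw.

An antiderivative is F(w) = 3*log(w + 5).
Then F(-2) - F(-4) = (log(27)) - (0) = log(27).

log(27)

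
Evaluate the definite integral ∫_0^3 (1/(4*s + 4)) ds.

log(2)/2

An antiderivative is F(s) = log(4*s + 4)/4.
Then F(3) - F(0) = (log(2)) - (log(2)/2) = log(2)/2.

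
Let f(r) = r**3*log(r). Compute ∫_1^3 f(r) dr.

-5 + 81*log(3)/4

Integrate by parts once (u = ln r, dv = r**3 dr).
An antiderivative is F(r) = r**4*(4*log(r) - 1)/16.
Then F(3) - F(1) = (-81/16 + 81*log(3)/4) - (-1/16) = -5 + 81*log(3)/4.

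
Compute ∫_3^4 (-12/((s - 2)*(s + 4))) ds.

log(16/49)

Factor the denominator: s**2 + 2*s - 8 = (s + 4)(s - 2).
Partial fractions: -12/((s - 2)*(s + 4)) = 2/(s + 4) - 2/(s - 2).
An antiderivative is F(s) = -2*log(s - 2) + 2*log(s + 4).
Then F(4) - F(3) = (log(16)) - (log(49)) = log(16/49).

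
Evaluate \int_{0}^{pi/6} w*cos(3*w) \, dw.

-1/9 + pi/18

Integrate by parts once (u = w, dv = cos(3*w) dw).
An antiderivative is F(w) = w*sin(3*w)/3 + cos(3*w)/9.
Then F(pi/6) - F(0) = (pi/18) - (1/9) = -1/9 + pi/18.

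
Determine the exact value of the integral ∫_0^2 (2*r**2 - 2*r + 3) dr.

22/3

By the power rule, an antiderivative is F(r) = 2*r**3/3 - r**2 + 3*r.
Then F(2) - F(0) = (22/3) - (0) = 22/3.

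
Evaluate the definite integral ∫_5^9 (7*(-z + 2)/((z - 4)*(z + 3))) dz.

Factor the denominator: z**2 - z - 12 = (z + 3)(z - 4).
Partial fractions: 7*(-z + 2)/((z - 4)*(z + 3)) = -5/(z + 3) - 2/(z - 4).
An antiderivative is F(z) = -2*log(z - 4) - 5*log(z + 3).
Then F(9) - F(5) = (-10*log(2) - 5*log(3) - 2*log(5)) - (-15*log(2)) = -5*log(3) - 2*log(5) + 5*log(2).

-5*log(3) - 2*log(5) + 5*log(2)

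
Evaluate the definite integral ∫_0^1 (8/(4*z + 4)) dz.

log(4)

Let u = 4*z + 4, so du = 4 dz. When z = 0, u = 4; when z = 1, u = 8.
The integral becomes 2·∫ 1/u du from 4 to 8, with antiderivative 2*log(u).
Back in z: F(z) = 2*log(4*z + 4).
Then F(1) - F(0) = (log(64)) - (log(16)) = log(4).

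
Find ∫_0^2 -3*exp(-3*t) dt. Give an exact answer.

-1 + exp(-6)

An antiderivative is F(t) = exp(-3*t).
Then F(2) - F(0) = (exp(-6)) - (1) = -1 + exp(-6).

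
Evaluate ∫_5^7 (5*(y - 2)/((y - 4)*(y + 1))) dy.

Factor the denominator: y**2 - 3*y - 4 = (y + 1)(y - 4).
Partial fractions: 5*(y - 2)/((y - 4)*(y + 1)) = 3/(y + 1) + 2/(y - 4).
An antiderivative is F(y) = 2*log(y - 4) + 3*log(y + 1).
Then F(7) - F(5) = (2*log(3) + 9*log(2)) - (3*log(2) + 3*log(3)) = log(64/3).

log(64/3)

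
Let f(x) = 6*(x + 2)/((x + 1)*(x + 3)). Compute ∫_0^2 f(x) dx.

Factor the denominator: x**2 + 4*x + 3 = (x + 3)(x + 1).
Partial fractions: 6*(x + 2)/((x + 1)*(x + 3)) = 3/(x + 3) + 3/(x + 1).
An antiderivative is F(x) = 3*log(x + 1) + 3*log(x + 3).
Then F(2) - F(0) = (3*log(3) + 3*log(5)) - (log(27)) = 3*log(5).

3*log(5)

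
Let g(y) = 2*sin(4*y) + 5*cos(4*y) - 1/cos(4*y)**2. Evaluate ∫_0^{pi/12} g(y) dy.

An antiderivative is F(y) = 5*sin(4*y)/4 - cos(4*y)/2 - tan(4*y)/4.
Then F(pi/12) - F(0) = (-1/4 + 3*sqrt(3)/8) - (-1/2) = 1/4 + 3*sqrt(3)/8.

1/4 + 3*sqrt(3)/8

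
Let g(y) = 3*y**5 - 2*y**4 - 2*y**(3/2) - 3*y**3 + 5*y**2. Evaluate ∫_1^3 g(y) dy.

754/3 - 36*sqrt(3)/5

By the power rule, an antiderivative is F(y) = y**6/2 - 4*y**(5/2)/5 - 2*y**5/5 - 3*y**4/4 + 5*y**3/3.
Then F(3) - F(1) = (5031/20 - 36*sqrt(3)/5) - (13/60) = 754/3 - 36*sqrt(3)/5.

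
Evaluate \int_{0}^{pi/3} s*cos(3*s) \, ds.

-2/9

Integrate by parts once (u = s, dv = cos(3*s) ds).
An antiderivative is F(s) = s*sin(3*s)/3 + cos(3*s)/9.
Then F(pi/3) - F(0) = (-1/9) - (1/9) = -2/9.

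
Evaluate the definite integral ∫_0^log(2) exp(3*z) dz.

7/3

Let u = exp(z), so du = exp(z) dz. When z = 0, u = 1; when z = log(2), u = 2.
The integral becomes ∫ u**2 du from 1 to 2, with antiderivative u**3/3.
Back in z: F(z) = exp(3*z)/3.
Then F(log(2)) - F(0) = (8/3) - (1/3) = 7/3.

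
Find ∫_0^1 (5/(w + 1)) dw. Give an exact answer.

An antiderivative is F(w) = 5*log(w + 1).
Then F(1) - F(0) = (log(32)) - (0) = log(32).

log(32)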